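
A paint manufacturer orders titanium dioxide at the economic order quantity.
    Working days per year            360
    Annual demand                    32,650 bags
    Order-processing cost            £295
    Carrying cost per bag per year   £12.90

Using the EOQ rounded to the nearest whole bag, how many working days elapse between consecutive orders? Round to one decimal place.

13.5 days

Q* = √(2·D·S / H) = √(2·32,650·295 / 12.9) = √1,493,294.6 ≈ 1,222.00 → Q = 1,222 bags
Days between orders = 360 / (D/Q) = 360 / 26.718 ≈ 13.474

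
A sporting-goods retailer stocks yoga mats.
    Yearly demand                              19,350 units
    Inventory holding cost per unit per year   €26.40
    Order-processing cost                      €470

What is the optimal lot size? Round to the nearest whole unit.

830 units

2DS/H = 2·19,350·470/26.4 = 688,977.27
EOQ = √688,977.27 ≈ 830.05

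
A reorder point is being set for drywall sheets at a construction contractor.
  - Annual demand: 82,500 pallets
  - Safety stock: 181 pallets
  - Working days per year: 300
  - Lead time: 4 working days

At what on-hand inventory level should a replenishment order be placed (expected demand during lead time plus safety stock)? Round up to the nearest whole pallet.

Daily demand d = 82,500 / 300 = 275.000 pallets/day
Demand during lead time = 275.000 × 4 = 1,100.00
Reorder point = 1,100.00 + 181 = 1,281.00 → round up

1,281 pallets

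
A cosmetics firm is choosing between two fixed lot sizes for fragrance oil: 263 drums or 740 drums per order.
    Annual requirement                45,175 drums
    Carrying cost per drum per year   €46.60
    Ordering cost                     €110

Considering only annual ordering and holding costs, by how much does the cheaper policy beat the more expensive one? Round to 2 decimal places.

€1,065.18

Annual cost at Q: ordering D·S/Q plus holding Q·H/2.
TC(263) = (45,175/263)×110 + (263/2)×46.6 = €25,022.39
TC(740) = (45,175/740)×110 + (740/2)×46.6 = €23,957.20
Lots of 740 are cheaper by €1,065.18.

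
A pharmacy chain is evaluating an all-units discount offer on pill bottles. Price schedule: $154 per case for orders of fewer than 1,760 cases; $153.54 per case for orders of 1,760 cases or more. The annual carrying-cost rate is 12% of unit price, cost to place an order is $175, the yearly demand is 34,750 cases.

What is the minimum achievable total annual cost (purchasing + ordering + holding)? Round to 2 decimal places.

H₁ = 12%×$154 = $18.4800;  H₂ = 12%×$153.54 = $18.4248
EOQ₁ = √(2×34,750×175/18.4800) = 811.26  (< 1,760, feasible at tier 1)
EOQ₂ = √(2×34,750×175/18.4248) = 812.48  (< 1,760 → use Q = 1,760 at tier-2 price)
TC(tier 1 (EOQ₁), Q≈811.3) = $5,366,492.10
TC(tier 2, Q≈1,760.0) = $5,355,184.08
Minimum at tier 2: $5,355,184.08

$5,355,184.08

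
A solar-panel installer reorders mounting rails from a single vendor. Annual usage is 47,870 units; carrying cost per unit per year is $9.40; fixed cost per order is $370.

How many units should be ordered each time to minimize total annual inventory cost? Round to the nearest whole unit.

1,941 units

EOQ = √(2DS/H) = √(2 × 47,870 × 370 / 9.4)
    = √(3,768,489.36) ≈ 1,941.26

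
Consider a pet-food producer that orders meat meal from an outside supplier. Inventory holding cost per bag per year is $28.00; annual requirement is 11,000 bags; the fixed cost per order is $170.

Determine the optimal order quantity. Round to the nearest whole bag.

Q* = √(2·D·S / H) = √(2·11,000·170 / 28) = √133,571.4 ≈ 365.47

365 bags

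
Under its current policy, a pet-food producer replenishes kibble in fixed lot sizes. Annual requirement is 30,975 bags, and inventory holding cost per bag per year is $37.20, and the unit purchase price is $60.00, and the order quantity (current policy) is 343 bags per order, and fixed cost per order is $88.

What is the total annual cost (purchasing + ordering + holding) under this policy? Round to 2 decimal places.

$1,872,826.74

Ordering: D/Q × S = 30,975/343 × $88 = $7,946.94
Holding:  Q/2 × H = 343/2 × $37.2 = $6,379.80
Purchase cost = D·C = 30,975 × 60 = $1,858,500.00
Total = $7,946.94 + $6,379.80 + $1,858,500.00 = $1,872,826.74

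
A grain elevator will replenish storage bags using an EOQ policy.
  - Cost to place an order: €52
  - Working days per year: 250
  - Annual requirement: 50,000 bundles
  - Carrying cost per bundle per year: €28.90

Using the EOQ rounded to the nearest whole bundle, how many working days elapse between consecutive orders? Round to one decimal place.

2.1 days

EOQ = √(2DS/H) = √(2 × 50,000 × 52 / 28.9)
    = √(179,930.80) ≈ 424.18 → Q = 424 bundles
Cycle time = (working days × Q)/D = (250 × 424) / 50,000 = 2.120 days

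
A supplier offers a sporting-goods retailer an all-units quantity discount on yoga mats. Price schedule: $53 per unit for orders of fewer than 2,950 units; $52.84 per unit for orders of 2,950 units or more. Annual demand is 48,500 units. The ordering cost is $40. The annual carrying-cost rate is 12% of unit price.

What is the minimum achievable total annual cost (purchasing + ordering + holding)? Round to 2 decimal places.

$2,572,750.31

H₁ = 12%×$53 = $6.3600;  H₂ = 12%×$52.84 = $6.3408
EOQ₁ = √(2×48,500×40/6.3600) = 781.07  (< 2,950, feasible at tier 1)
EOQ₂ = √(2×48,500×40/6.3408) = 782.25  (< 2,950 → use Q = 2,950 at tier-2 price)
TC(tier 1 (EOQ₁), Q≈781.1) = $2,575,467.57
TC(tier 2, Q≈2,950.0) = $2,572,750.31
Minimum at tier 2: $2,572,750.31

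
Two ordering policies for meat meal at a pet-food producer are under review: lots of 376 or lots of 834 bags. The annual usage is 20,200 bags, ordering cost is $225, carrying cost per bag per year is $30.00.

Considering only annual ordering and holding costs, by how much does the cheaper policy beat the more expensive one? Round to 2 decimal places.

$231.87

For each Q, cost = (D/Q)·S + (Q/2)·H.
TC(376) = (20,200/376)×225 + (376/2)×30 = $17,727.77
TC(834) = (20,200/834)×225 + (834/2)×30 = $17,959.64
|ΔTC| = |$17,727.77 − $17,959.64| = $231.87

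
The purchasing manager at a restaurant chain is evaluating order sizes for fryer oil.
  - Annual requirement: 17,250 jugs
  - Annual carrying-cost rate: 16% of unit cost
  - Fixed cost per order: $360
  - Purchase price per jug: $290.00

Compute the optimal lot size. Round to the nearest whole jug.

Carrying cost H = $290 × 16% = $46.4000/jug/yr
Optimal lot size Q* = (2 × 17,250 × $360 / $46.4)^½ ≈ 517.37

517 jugs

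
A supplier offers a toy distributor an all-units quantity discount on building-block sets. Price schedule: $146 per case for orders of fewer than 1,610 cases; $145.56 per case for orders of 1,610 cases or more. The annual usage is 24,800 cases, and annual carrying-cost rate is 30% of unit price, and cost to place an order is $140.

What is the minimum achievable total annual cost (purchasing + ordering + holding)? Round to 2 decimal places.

$3,638,239.82

H₁ = 30%×$146 = $43.8000;  H₂ = 30%×$145.56 = $43.6680
EOQ₁ = √(2×24,800×140/43.8000) = 398.17  (< 1,610, feasible at tier 1)
EOQ₂ = √(2×24,800×140/43.6680) = 398.77  (< 1,610 → use Q = 1,610 at tier-2 price)
TC(tier 1 (EOQ₁), Q≈398.2) = $3,638,239.82
TC(tier 2, Q≈1,610.0) = $3,647,197.26
Minimum at tier 1 (EOQ₁): $3,638,239.82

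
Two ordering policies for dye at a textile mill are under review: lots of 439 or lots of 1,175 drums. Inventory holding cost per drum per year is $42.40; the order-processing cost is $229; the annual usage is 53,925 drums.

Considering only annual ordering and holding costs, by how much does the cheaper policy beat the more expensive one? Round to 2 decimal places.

TC(Q) = (D/Q)S + (Q/2)H
TC(439) = (53,925/439)×229 + (439/2)×42.4 = $37,436.24
TC(1,175) = (53,925/1,175)×229 + (1,175/2)×42.4 = $35,419.64
Lots of 1,175 are cheaper by $2,016.60.

$2,016.60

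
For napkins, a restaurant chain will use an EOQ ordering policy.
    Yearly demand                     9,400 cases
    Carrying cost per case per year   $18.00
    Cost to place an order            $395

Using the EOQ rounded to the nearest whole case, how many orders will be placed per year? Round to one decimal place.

14.6 orders per year

Optimal lot size Q* = (2 × 9,400 × $395 / $18)^½ ≈ 642.30 → Q = 642
N = D/Q = 9,400/642 ≈ 14.642 orders/yr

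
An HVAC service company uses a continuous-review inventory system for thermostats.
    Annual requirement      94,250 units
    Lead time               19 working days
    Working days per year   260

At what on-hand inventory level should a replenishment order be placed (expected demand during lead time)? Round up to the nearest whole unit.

Daily demand d = 94,250 / 260 = 362.500 units/day
Demand during lead time = 362.500 × 19 = 6,887.50
Reorder point = 6,887.50 → round up

6,888 units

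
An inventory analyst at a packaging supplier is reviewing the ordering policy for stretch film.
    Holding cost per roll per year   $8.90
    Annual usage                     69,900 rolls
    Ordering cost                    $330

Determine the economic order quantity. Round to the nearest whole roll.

2DS/H = 2·69,900·330/8.9 = 5,183,595.51
EOQ = √5,183,595.51 ≈ 2,276.75

2,277 rolls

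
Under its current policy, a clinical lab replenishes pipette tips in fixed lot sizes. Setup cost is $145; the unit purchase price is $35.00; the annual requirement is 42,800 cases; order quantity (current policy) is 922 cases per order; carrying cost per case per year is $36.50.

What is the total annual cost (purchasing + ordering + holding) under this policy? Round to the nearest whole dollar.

$1,521,558

Ordering: D/Q × S = 42,800/922 × $145 = $6,731.02
Holding:  Q/2 × H = 922/2 × $36.5 = $16,826.50
Purchase cost = D·C = 42,800 × 35 = $1,498,000.00
Total = $6,731.02 + $16,826.50 + $1,498,000.00 = $1,521,557.52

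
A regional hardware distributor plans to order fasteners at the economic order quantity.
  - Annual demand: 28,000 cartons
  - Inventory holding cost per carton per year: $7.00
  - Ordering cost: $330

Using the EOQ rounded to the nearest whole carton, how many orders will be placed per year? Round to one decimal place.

Q* = √(2·D·S / H) = √(2·28,000·330 / 7) = √2,640,000.0 ≈ 1,624.81 → Q = 1,625
N = D/Q = 28,000/1,625 ≈ 17.231 orders/yr

17.2 orders per year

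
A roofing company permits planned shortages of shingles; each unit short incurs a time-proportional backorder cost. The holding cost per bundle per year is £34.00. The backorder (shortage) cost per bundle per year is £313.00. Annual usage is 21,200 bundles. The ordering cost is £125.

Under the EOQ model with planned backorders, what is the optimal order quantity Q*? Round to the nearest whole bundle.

416 bundles

Basic EOQ = √(2·21,200·125/34) = 394.819
Backorder adjustment √((H+b)/b) = √((34+313)/313) = 1.0529
Q* = 394.819 × 1.0529 ≈ 415.71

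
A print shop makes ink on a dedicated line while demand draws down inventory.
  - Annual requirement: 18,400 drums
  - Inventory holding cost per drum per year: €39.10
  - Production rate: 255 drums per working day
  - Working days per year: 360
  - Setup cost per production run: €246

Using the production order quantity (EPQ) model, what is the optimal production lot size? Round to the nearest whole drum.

538 drums

d = 18,400/360 = 51.1111 drums/day;  effective holding cost H(1 − d/p) = 39.1·(1 − 51.1111/255) = 31.26296
Q* = √(2DS / H_eff) = √(2·18,400·246 / 31.26296) ≈ 538.12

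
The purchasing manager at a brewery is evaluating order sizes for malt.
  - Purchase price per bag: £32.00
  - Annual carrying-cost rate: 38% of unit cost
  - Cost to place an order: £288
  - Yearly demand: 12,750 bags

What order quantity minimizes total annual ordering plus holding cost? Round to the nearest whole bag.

H = i·C = 0.38 × £32 = £12.1600 per bag-year
Q* = √(2·D·S / H) = √(2·12,750·288 / 12.16) = √603,947.4 ≈ 777.14

777 bags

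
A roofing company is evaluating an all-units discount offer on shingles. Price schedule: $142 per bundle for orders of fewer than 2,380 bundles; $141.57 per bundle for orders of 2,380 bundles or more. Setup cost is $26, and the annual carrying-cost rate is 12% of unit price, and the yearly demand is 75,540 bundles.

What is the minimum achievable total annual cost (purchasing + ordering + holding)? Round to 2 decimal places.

$10,715,239.22

H₁ = 12%×$142 = $17.0400;  H₂ = 12%×$141.57 = $16.9884
EOQ₁ = √(2×75,540×26/17.0400) = 480.13  (< 2,380, feasible at tier 1)
EOQ₂ = √(2×75,540×26/16.9884) = 480.85  (< 2,380 → use Q = 2,380 at tier-2 price)
TC(tier 1 (EOQ₁), Q≈480.1) = $10,734,861.35
TC(tier 2, Q≈2,380.0) = $10,715,239.22
Minimum at tier 2: $10,715,239.22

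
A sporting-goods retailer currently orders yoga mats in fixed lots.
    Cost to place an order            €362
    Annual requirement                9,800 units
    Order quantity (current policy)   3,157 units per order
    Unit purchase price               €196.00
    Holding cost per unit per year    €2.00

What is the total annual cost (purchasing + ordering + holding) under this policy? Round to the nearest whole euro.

Ordering: D/Q × S = 9,800/3,157 × €362 = €1,123.73
Holding:  Q/2 × H = 3,157/2 × €2 = €3,157.00
Purchase cost = D·C = 9,800 × 196 = €1,920,800.00
Total = €1,123.73 + €3,157.00 + €1,920,800.00 = €1,925,080.73

€1,925,081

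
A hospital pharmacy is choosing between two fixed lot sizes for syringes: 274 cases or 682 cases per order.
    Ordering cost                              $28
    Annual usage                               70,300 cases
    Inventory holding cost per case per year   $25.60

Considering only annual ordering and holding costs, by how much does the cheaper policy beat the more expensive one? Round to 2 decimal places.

For each Q, cost = (D/Q)·S + (Q/2)·H.
TC(274) = (70,300/274)×28 + (274/2)×25.6 = $10,691.14
TC(682) = (70,300/682)×28 + (682/2)×25.6 = $11,615.82
Cheaper: Q = 274.  Difference = $924.68

$924.68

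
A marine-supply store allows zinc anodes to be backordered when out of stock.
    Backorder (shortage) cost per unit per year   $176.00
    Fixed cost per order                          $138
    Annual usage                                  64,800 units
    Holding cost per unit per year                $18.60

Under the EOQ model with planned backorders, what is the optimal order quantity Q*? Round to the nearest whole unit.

1,031 units

Basic EOQ = √(2·64,800·138/18.6) = 980.586
Backorder adjustment √((H+b)/b) = √((18.6+176)/176) = 1.0515
Q* = 980.586 × 1.0515 ≈ 1,031.10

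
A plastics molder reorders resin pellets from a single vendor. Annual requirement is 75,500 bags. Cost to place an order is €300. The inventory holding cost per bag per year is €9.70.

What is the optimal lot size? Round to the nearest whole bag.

Q* = √(2·D·S / H) = √(2·75,500·300 / 9.7) = √4,670,103.1 ≈ 2,161.04

2,161 bags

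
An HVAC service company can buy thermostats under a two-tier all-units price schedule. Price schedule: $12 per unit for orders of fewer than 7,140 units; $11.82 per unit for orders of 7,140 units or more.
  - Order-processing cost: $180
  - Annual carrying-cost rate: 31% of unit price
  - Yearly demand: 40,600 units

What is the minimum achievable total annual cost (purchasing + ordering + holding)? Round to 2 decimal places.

$493,996.72

H₁ = 31%×$12 = $3.7200;  H₂ = 31%×$11.82 = $3.6642
EOQ₁ = √(2×40,600×180/3.7200) = 1,982.18  (< 7,140, feasible at tier 1)
EOQ₂ = √(2×40,600×180/3.6642) = 1,997.21  (< 7,140 → use Q = 7,140 at tier-2 price)
TC(tier 1 (EOQ₁), Q≈1,982.2) = $494,573.70
TC(tier 2, Q≈7,140.0) = $493,996.72
Minimum at tier 2: $493,996.72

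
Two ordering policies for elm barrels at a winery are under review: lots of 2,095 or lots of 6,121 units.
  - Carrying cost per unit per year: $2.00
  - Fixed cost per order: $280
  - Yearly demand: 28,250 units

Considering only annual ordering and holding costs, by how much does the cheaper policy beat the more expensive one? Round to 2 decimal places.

TC(Q) = (D/Q)S + (Q/2)H
TC(2,095) = (28,250/2,095)×280 + (2,095/2)×2 = $5,870.66
TC(6,121) = (28,250/6,121)×280 + (6,121/2)×2 = $7,413.27
Lots of 2,095 are cheaper by $1,542.62.

$1,542.62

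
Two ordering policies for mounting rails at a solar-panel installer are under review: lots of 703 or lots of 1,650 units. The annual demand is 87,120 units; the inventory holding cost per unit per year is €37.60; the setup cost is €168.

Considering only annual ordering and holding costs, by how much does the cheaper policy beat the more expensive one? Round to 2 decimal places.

€5,854.43

TC(Q) = (D/Q)S + (Q/2)H
TC(703) = (87,120/703)×168 + (703/2)×37.6 = €34,035.97
TC(1,650) = (87,120/1,650)×168 + (1,650/2)×37.6 = €39,890.40
Cheaper: Q = 703.  Difference = €5,854.43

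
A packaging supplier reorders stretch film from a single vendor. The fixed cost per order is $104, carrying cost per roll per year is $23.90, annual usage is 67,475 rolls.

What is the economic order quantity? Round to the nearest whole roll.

Optimal lot size Q* = (2 × 67,475 × $104 / $23.9)^½ ≈ 766.31

766 rolls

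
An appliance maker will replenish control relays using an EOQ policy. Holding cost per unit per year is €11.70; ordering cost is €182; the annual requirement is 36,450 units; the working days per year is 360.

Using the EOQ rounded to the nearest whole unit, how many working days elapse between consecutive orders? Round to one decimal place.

10.5 days

2DS/H = 2·36,450·182/11.7 = 1,134,000.00
EOQ = √1,134,000.00 ≈ 1,064.89 → Q = 1,065 units
Days between orders = 360 / (D/Q) = 360 / 34.225 ≈ 10.519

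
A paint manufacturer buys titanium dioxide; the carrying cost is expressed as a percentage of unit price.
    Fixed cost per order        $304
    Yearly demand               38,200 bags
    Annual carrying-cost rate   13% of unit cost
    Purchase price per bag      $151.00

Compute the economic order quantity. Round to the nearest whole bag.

1,088 bags

Carrying cost H = $151 × 13% = $19.6300/bag/yr
Optimal lot size Q* = (2 × 38,200 × $304 / $19.63)^½ ≈ 1,087.74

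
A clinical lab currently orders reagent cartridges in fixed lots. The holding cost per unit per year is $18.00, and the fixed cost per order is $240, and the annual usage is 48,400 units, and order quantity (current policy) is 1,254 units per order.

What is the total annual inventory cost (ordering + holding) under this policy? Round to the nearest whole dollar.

$20,549

Annual ordering cost = (D/Q)·S = (48,400/1,254) × 240 = $9,263.16
Annual holding cost  = (Q/2)·H = (1,254/2) × 18 = $11,286.00
Total = $9,263.16 + $11,286.00 = $20,549.16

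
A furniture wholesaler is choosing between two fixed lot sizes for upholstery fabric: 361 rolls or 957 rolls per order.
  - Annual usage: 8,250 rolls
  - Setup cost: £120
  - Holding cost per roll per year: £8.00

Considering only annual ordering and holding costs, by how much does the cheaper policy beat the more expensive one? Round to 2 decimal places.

£676.10

Annual cost at Q: ordering D·S/Q plus holding Q·H/2.
TC(361) = (8,250/361)×120 + (361/2)×8 = £4,186.38
TC(957) = (8,250/957)×120 + (957/2)×8 = £4,862.48
Lots of 361 are cheaper by £676.10.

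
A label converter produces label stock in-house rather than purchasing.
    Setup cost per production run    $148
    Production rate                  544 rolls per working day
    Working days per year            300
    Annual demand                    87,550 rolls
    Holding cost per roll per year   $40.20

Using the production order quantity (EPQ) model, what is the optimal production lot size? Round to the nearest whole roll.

1,179 rolls

Daily demand d = 87,550/300 = 291.833; p = 544; 1 − d/p = 0.46354
EPQ = √(2DS / (H(1 − d/p)))
    = √(2 × 87,550 × 148 / (40.2 × 0.46354)) ≈ 1,179.28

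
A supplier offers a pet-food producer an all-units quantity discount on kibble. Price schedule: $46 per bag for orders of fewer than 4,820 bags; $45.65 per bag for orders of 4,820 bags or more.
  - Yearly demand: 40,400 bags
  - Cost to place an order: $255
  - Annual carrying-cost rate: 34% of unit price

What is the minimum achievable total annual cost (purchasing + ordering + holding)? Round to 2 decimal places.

$1,876,351.23

H₁ = 34%×$46 = $15.6400;  H₂ = 34%×$45.65 = $15.5210
EOQ₁ = √(2×40,400×255/15.6400) = 1,147.78  (< 4,820, feasible at tier 1)
EOQ₂ = √(2×40,400×255/15.5210) = 1,152.17  (< 4,820 → use Q = 4,820 at tier-2 price)
TC(tier 1 (EOQ₁), Q≈1,147.8) = $1,876,351.23
TC(tier 2, Q≈4,820.0) = $1,883,802.95
Minimum at tier 1 (EOQ₁): $1,876,351.23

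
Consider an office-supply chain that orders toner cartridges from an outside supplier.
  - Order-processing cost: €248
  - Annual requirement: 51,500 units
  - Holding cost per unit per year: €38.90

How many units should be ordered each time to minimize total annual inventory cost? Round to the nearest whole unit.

2DS/H = 2·51,500·248/38.9 = 656,658.10
EOQ = √656,658.10 ≈ 810.34

810 units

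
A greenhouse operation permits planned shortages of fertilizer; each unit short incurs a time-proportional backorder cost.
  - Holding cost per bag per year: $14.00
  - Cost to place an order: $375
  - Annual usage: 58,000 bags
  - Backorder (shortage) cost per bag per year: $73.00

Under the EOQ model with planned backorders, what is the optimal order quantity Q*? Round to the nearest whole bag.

1,924 bags

Basic EOQ = √(2·58,000·375/14) = 1,762.709
Backorder adjustment √((H+b)/b) = √((14+73)/73) = 1.0917
Q* = 1,762.709 × 1.0917 ≈ 1,924.33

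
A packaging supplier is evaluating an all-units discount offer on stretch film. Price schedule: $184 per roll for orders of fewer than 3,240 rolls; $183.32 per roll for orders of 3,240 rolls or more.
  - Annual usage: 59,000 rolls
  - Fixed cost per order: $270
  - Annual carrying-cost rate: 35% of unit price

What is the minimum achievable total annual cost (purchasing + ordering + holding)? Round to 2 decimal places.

$10,901,296.62

H₁ = 35%×$184 = $64.4000;  H₂ = 35%×$183.32 = $64.1620
EOQ₁ = √(2×59,000×270/64.4000) = 703.36  (< 3,240, feasible at tier 1)
EOQ₂ = √(2×59,000×270/64.1620) = 704.67  (< 3,240 → use Q = 3,240 at tier-2 price)
TC(tier 1 (EOQ₁), Q≈703.4) = $10,901,296.62
TC(tier 2, Q≈3,240.0) = $10,924,739.11
Minimum at tier 1 (EOQ₁): $10,901,296.62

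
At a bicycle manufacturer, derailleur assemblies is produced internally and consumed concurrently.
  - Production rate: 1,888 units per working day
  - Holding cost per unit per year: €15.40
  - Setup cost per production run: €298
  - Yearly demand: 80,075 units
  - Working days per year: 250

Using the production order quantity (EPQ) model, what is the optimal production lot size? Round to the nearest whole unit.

d = 80,075/250 = 320.3000 units/day;  effective holding cost H(1 − d/p) = 15.4·(1 − 320.3000/1888) = 12.78738
Q* = √(2DS / H_eff) = √(2·80,075·298 / 12.78738) ≈ 1,931.88

1,932 units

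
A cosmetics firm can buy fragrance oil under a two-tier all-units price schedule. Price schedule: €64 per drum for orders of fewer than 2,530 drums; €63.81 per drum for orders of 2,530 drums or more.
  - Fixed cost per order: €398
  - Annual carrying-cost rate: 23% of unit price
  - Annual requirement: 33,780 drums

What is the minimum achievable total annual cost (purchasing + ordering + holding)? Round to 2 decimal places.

H₁ = 23%×€64 = €14.7200;  H₂ = 23%×€63.81 = €14.6763
EOQ₁ = √(2×33,780×398/14.7200) = 1,351.55  (< 2,530, feasible at tier 1)
EOQ₂ = √(2×33,780×398/14.6763) = 1,353.56  (< 2,530 → use Q = 2,530 at tier-2 price)
TC(tier 1 (EOQ₁), Q≈1,351.6) = €2,181,814.83
TC(tier 2, Q≈2,530.0) = €2,179,381.33
Minimum at tier 2: €2,179,381.33

€2,179,381.33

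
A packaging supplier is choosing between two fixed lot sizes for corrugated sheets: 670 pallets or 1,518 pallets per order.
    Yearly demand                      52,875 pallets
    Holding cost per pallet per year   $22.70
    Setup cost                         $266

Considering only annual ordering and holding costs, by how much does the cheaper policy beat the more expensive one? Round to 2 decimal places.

$2,102.05

TC(Q) = (D/Q)S + (Q/2)H
TC(670) = (52,875/670)×266 + (670/2)×22.7 = $28,596.66
TC(1,518) = (52,875/1,518)×266 + (1,518/2)×22.7 = $26,494.62
|ΔTC| = |$28,596.66 − $26,494.62| = $2,102.05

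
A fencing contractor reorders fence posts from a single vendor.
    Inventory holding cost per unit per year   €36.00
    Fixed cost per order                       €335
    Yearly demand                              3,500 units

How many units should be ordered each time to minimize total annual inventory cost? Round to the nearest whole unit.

Q* = √(2·D·S / H) = √(2·3,500·335 / 36) = √65,138.9 ≈ 255.22

255 units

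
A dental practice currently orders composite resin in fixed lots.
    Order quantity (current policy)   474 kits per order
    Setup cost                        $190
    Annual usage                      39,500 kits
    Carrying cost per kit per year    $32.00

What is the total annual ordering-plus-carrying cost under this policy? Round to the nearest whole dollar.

$23,417

Orders/yr = 39,500/474 = 83.333; ordering cost = 83.333 × $190 = $15,833.33
Average inventory = 474/2 = 237; holding cost = 237 × $32 = $7,584.00
Total = $15,833.33 + $7,584.00 = $23,417.33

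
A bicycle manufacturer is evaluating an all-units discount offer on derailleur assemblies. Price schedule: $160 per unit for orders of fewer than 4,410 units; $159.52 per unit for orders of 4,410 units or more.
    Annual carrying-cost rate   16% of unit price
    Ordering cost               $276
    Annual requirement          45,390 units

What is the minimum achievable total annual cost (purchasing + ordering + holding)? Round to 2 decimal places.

$7,287,726.18

H₁ = 16%×$160 = $25.6000;  H₂ = 16%×$159.52 = $25.5232
EOQ₁ = √(2×45,390×276/25.6000) = 989.30  (< 4,410, feasible at tier 1)
EOQ₂ = √(2×45,390×276/25.5232) = 990.79  (< 4,410 → use Q = 4,410 at tier-2 price)
TC(tier 1 (EOQ₁), Q≈989.3) = $7,287,726.18
TC(tier 2, Q≈4,410.0) = $7,299,732.19
Minimum at tier 1 (EOQ₁): $7,287,726.18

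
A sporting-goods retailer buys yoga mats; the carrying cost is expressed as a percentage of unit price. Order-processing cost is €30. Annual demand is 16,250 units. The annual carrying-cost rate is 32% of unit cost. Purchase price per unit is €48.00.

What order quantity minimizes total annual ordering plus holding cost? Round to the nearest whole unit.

Carrying cost H = €48 × 32% = €15.3600/unit/yr
Optimal lot size Q* = (2 × 16,250 × €30 / €15.36)^½ ≈ 251.95

252 units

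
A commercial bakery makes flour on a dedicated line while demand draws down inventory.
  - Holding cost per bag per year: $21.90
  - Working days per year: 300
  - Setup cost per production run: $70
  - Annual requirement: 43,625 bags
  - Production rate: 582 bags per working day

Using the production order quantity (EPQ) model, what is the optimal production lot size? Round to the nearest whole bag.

Daily demand d = 43,625/300 = 145.417; p = 582; 1 − d/p = 0.75014
EPQ = √(2DS / (H(1 − d/p)))
    = √(2 × 43,625 × 70 / (21.9 × 0.75014)) ≈ 609.73

610 bags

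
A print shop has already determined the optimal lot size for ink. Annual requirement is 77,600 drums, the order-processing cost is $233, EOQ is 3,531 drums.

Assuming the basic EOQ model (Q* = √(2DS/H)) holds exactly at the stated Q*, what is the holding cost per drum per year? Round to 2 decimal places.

$2.90

From Q* = √(2DS/H) ⇒ Q*² = 2DS/H.
H = 2DS / Q² = 2 × 77,600 × 233 / 3,531² = 2.9004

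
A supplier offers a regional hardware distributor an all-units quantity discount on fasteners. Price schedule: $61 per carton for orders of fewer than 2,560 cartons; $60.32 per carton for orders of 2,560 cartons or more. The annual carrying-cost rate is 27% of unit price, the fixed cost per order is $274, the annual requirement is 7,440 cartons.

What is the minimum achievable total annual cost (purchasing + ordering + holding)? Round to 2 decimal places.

H₁ = 27%×$61 = $16.4700;  H₂ = 27%×$60.32 = $16.2864
EOQ₁ = √(2×7,440×274/16.4700) = 497.54  (< 2,560, feasible at tier 1)
EOQ₂ = √(2×7,440×274/16.2864) = 500.34  (< 2,560 → use Q = 2,560 at tier-2 price)
TC(tier 1 (EOQ₁), Q≈497.5) = $462,034.52
TC(tier 2, Q≈2,560.0) = $470,423.70
Minimum at tier 1 (EOQ₁): $462,034.52

$462,034.52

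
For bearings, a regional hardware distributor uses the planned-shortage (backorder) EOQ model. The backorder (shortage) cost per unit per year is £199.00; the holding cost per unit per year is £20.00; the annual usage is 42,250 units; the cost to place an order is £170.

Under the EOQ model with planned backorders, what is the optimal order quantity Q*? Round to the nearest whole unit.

Basic EOQ = √(2·42,250·170/20) = 847.496
Backorder adjustment √((H+b)/b) = √((20+199)/199) = 1.0490
Q* = 847.496 × 1.0490 ≈ 889.06

889 units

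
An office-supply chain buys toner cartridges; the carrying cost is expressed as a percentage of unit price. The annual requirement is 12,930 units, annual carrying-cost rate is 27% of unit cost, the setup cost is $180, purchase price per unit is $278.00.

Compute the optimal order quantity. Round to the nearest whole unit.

249 units

Carrying cost H = $278 × 27% = $75.0600/unit/yr
2DS/H = 2·12,930·180/75.06 = 62,014.39
EOQ = √62,014.39 ≈ 249.03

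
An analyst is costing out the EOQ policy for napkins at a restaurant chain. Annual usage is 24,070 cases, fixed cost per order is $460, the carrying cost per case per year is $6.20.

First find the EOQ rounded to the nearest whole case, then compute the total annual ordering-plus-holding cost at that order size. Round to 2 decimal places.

Q* = √(2·D·S / H) = √(2·24,070·460 / 6.2) = √3,571,677.4 ≈ 1,889.89 → Q = 1,890 cases
Ordering: D/Q × S = 24,070/1,890 × $460 = $5,858.31
Holding:  Q/2 × H = 1,890/2 × $6.2 = $5,859.00
Total = $5,858.31 + $5,859.00 = $11,717.31

$11,717.31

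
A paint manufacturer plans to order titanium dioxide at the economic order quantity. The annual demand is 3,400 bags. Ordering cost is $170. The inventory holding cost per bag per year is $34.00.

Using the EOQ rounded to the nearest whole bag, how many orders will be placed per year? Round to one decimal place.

2DS/H = 2·3,400·170/34 = 34,000.00
EOQ = √34,000.00 ≈ 184.39 → Q = 184
Orders per year = D/Q = 3,400 / 184 = 18.478

18.5 orders per year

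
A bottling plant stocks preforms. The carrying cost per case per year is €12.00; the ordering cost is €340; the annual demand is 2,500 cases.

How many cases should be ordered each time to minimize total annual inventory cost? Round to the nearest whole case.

Optimal lot size Q* = (2 × 2,500 × €340 / €12)^½ ≈ 376.39

376 cases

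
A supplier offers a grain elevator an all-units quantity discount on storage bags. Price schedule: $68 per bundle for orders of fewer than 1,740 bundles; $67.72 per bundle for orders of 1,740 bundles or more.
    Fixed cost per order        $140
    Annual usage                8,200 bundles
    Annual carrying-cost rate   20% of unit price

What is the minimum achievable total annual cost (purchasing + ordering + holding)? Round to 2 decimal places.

H₁ = 20%×$68 = $13.6000;  H₂ = 20%×$67.72 = $13.5440
EOQ₁ = √(2×8,200×140/13.6000) = 410.88  (< 1,740, feasible at tier 1)
EOQ₂ = √(2×8,200×140/13.5440) = 411.73  (< 1,740 → use Q = 1,740 at tier-2 price)
TC(tier 1 (EOQ₁), Q≈410.9) = $563,187.99
TC(tier 2, Q≈1,740.0) = $567,747.05
Minimum at tier 1 (EOQ₁): $563,187.99

$563,187.99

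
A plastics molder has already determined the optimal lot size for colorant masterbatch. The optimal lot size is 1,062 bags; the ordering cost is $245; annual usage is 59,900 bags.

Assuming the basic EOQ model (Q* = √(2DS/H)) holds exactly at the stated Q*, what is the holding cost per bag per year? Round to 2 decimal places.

$26.02

From Q* = √(2DS/H) ⇒ Q*² = 2DS/H.
H = 2DS / Q² = 2 × 59,900 × 245 / 1,062² = 26.0240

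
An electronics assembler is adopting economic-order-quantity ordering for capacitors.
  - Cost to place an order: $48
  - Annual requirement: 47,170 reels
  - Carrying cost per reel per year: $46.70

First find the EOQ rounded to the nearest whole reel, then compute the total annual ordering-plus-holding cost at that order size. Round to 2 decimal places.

$14,542.11

Q* = √(2·D·S / H) = √(2·47,170·48 / 46.7) = √96,966.2 ≈ 311.39 → Q = 311 reels
Ordering: D/Q × S = 47,170/311 × $48 = $7,280.26
Holding:  Q/2 × H = 311/2 × $46.7 = $7,261.85
Total = $7,280.26 + $7,261.85 = $14,542.11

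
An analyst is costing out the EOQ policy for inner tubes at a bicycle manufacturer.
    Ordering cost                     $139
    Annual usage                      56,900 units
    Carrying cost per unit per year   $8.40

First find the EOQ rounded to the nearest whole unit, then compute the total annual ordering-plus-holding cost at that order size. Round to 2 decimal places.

$11,527.05

Q* = √(2·D·S / H) = √(2·56,900·139 / 8.4) = √1,883,119.0 ≈ 1,372.27 → Q = 1,372 units
Annual ordering cost = (D/Q)·S = (56,900/1,372) × 139 = $5,764.65
Annual holding cost  = (Q/2)·H = (1,372/2) × 8.4 = $5,762.40
Total = $5,764.65 + $5,762.40 = $11,527.05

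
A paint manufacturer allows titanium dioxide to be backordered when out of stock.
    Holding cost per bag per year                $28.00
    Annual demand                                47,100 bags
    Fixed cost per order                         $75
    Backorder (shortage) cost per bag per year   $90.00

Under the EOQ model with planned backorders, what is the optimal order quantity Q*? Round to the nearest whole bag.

Q* = √(2DS/H) · √((H + b)/b)
   = √(2 × 47,100 × 75 / 28) · √((28 + 90) / 90)
   = 502.316 × 1.1450 ≈ 575.17

575 bags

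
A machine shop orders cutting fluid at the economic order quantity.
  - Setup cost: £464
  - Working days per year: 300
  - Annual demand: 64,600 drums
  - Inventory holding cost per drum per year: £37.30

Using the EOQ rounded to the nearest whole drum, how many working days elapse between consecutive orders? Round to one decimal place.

5.9 days

EOQ = √(2DS/H) = √(2 × 64,600 × 464 / 37.3)
    = √(1,607,206.43) ≈ 1,267.76 → Q = 1,268 drums
Cycle time = (working days × Q)/D = (300 × 1,268) / 64,600 = 5.889 days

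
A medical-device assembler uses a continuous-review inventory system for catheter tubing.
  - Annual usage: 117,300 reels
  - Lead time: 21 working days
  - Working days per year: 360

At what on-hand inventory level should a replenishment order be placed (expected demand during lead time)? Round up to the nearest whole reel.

Daily demand d = 117,300 / 360 = 325.833 reels/day
Demand during lead time = 325.833 × 21 = 6,842.50
Reorder point = 6,842.50 → round up

6,843 reels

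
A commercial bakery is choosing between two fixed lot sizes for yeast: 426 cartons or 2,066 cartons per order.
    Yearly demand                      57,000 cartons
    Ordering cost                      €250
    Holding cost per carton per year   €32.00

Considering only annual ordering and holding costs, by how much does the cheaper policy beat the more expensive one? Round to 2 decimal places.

Annual cost at Q: ordering D·S/Q plus holding Q·H/2.
TC(426) = (57,000/426)×250 + (426/2)×32 = €40,266.70
TC(2,066) = (57,000/2,066)×250 + (2,066/2)×32 = €39,953.39
Cheaper: Q = 2,066.  Difference = €313.32

€313.32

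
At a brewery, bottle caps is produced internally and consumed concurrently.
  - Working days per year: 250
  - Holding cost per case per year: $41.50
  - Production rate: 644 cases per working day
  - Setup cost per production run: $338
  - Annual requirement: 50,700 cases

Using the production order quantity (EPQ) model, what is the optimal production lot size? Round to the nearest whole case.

1,098 cases

d = 50,700/250 = 202.8000 cases/day;  effective holding cost H(1 − d/p) = 41.5·(1 − 202.8000/644) = 28.43137
Q* = √(2DS / H_eff) = √(2·50,700·338 / 28.43137) ≈ 1,097.94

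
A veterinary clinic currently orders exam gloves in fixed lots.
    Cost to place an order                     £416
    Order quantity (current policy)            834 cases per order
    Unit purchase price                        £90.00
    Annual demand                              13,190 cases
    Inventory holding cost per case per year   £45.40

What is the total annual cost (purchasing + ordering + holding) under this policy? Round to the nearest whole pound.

Ordering: D/Q × S = 13,190/834 × £416 = £6,579.18
Holding:  Q/2 × H = 834/2 × £45.4 = £18,931.80
Purchase cost = D·C = 13,190 × 90 = £1,187,100.00
Total = £6,579.18 + £18,931.80 + £1,187,100.00 = £1,212,610.98

£1,212,611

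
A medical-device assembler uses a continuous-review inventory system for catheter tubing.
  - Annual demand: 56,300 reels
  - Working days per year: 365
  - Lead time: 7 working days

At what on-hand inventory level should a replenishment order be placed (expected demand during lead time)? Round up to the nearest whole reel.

1,080 reels

Daily demand d = 56,300 / 365 = 154.247 reels/day
Demand during lead time = 154.247 × 7 = 1,079.73
Reorder point = 1,079.73 → round up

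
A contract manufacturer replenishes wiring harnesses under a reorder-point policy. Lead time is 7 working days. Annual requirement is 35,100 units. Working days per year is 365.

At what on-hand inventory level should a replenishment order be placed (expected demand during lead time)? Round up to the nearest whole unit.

674 units

Daily demand d = 35,100 / 365 = 96.164 units/day
Demand during lead time = 96.164 × 7 = 673.15
Reorder point = 673.15 → round up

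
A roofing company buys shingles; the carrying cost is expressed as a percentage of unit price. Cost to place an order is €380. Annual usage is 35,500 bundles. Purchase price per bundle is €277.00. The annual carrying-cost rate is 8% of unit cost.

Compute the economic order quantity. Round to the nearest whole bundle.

Carrying cost H = €277 × 8% = €22.1600/bundle/yr
EOQ = √(2DS/H) = √(2 × 35,500 × 380 / 22.16)
    = √(1,217,509.03) ≈ 1,103.41

1,103 bundles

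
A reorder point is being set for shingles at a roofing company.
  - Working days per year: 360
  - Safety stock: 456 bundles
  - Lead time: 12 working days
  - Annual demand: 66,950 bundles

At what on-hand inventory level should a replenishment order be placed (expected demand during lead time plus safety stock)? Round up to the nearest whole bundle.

Daily demand d = 66,950 / 360 = 185.972 bundles/day
Demand during lead time = 185.972 × 12 = 2,231.67
Reorder point = 2,231.67 + 456 = 2,687.67 → round up

2,688 bundles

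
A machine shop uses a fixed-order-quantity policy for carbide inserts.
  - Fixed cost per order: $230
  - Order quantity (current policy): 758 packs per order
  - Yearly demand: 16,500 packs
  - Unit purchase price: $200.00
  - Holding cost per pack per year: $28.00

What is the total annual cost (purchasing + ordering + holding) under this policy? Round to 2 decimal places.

Ordering: D/Q × S = 16,500/758 × $230 = $5,006.60
Holding:  Q/2 × H = 758/2 × $28 = $10,612.00
Purchase cost = D·C = 16,500 × 200 = $3,300,000.00
Total = $5,006.60 + $10,612.00 + $3,300,000.00 = $3,315,618.60

$3,315,618.60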